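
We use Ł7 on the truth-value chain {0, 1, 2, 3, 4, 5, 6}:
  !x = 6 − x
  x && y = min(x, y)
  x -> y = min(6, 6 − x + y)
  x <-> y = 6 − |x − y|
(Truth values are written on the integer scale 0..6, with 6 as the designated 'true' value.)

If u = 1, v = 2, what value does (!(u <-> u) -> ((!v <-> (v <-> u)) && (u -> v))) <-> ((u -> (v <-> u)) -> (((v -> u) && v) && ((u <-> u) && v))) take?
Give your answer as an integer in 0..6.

u <-> u = 1 <-> 1 = 6
!(u <-> u) = !6 = 0
!v = !2 = 4
v <-> u = 2 <-> 1 = 5
!v <-> (v <-> u) = 4 <-> 5 = 5
u -> v = 1 -> 2 = 6
(!v <-> (v <-> u)) && (u -> v) = 5 && 6 = 5
!(u <-> u) -> ((!v <-> (v <-> u)) && (u -> v)) = 0 -> 5 = 6
v <-> u = 2 <-> 1 = 5
u -> (v <-> u) = 1 -> 5 = 6
v -> u = 2 -> 1 = 5
(v -> u) && v = 5 && 2 = 2
u <-> u = 1 <-> 1 = 6
(u <-> u) && v = 6 && 2 = 2
((v -> u) && v) && ((u <-> u) && v) = 2 && 2 = 2
(u -> (v <-> u)) -> (((v -> u) && v) && ((u <-> u) && v)) = 6 -> 2 = 2
(!(u <-> u) -> ((!v <-> (v <-> u)) && (u -> v))) <-> ((u -> (v <-> u)) -> (((v -> u) && v) && ((u <-> u) && v))) = 6 <-> 2 = 2

2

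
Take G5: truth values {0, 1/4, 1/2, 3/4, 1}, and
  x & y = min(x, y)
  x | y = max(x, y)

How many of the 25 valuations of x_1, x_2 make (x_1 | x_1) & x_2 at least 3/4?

value 1: 1 assignment (counts)
value 3/4: 3 assignments (counts)
value 1/2: 5 assignments
value 1/4: 7 assignments
value 0: 9 assignments
So 4 of the 25 assignments meet the threshold.

4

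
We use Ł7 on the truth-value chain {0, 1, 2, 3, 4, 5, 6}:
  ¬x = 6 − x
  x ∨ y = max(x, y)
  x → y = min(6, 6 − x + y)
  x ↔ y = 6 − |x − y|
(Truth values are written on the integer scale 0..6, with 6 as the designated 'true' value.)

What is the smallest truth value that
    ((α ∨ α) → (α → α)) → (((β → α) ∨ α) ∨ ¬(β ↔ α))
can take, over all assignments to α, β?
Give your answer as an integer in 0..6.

Take α = 0, β = 3:
α ∨ α = 0 ∨ 0 = 0
α → α = 0 → 0 = 6
(α ∨ α) → (α → α) = 0 → 6 = 6
β → α = 3 → 0 = 3
(β → α) ∨ α = 3 ∨ 0 = 3
β ↔ α = 3 ↔ 0 = 3
¬(β ↔ α) = ¬3 = 3
((β → α) ∨ α) ∨ ¬(β ↔ α) = 3 ∨ 3 = 3
((α ∨ α) → (α → α)) → (((β → α) ∨ α) ∨ ¬(β ↔ α)) = 6 → 3 = 3
No assignment yields a value below 3, so this is the minimum.

3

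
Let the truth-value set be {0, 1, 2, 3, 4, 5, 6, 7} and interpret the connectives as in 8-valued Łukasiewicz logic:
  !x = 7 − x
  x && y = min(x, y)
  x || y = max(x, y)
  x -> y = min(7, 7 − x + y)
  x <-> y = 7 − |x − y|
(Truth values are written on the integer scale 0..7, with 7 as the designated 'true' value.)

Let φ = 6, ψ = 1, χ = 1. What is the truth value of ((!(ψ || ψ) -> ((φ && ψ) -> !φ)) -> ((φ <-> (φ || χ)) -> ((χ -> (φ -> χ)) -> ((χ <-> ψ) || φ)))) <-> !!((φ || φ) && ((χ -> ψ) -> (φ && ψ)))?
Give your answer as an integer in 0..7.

1

ψ || ψ = 1 || 1 = 1
!(ψ || ψ) = !1 = 6
φ && ψ = 6 && 1 = 1
!φ = !6 = 1
(φ && ψ) -> !φ = 1 -> 1 = 7
!(ψ || ψ) -> ((φ && ψ) -> !φ) = 6 -> 7 = 7
φ || χ = 6 || 1 = 6
φ <-> (φ || χ) = 6 <-> 6 = 7
φ -> χ = 6 -> 1 = 2
χ -> (φ -> χ) = 1 -> 2 = 7
χ <-> ψ = 1 <-> 1 = 7
(χ <-> ψ) || φ = 7 || 6 = 7
(χ -> (φ -> χ)) -> ((χ <-> ψ) || φ) = 7 -> 7 = 7
(φ <-> (φ || χ)) -> ((χ -> (φ -> χ)) -> ((χ <-> ψ) || φ)) = 7 -> 7 = 7
(!(ψ || ψ) -> ((φ && ψ) -> !φ)) -> ((φ <-> (φ || χ)) -> ((χ -> (φ -> χ)) -> ((χ <-> ψ) || φ))) = 7 -> 7 = 7
φ || φ = 6 || 6 = 6
χ -> ψ = 1 -> 1 = 7
φ && ψ = 6 && 1 = 1
(χ -> ψ) -> (φ && ψ) = 7 -> 1 = 1
(φ || φ) && ((χ -> ψ) -> (φ && ψ)) = 6 && 1 = 1
!((φ || φ) && ((χ -> ψ) -> (φ && ψ))) = !1 = 6
!!((φ || φ) && ((χ -> ψ) -> (φ && ψ))) = !6 = 1
((!(ψ || ψ) -> ((φ && ψ) -> !φ)) -> ((φ <-> (φ || χ)) -> ((χ -> (φ -> χ)) -> ((χ <-> ψ) || φ)))) <-> !!((φ || φ) && ((χ -> ψ) -> (φ && ψ))) = 7 <-> 1 = 1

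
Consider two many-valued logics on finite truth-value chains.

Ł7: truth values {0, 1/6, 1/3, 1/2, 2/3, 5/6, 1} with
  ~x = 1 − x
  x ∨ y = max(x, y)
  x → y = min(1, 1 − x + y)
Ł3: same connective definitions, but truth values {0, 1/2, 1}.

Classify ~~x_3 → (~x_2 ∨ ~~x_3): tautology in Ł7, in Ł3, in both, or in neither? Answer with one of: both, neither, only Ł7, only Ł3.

In Ł7: every assignment gives 1 — tautology.
In Ł3: every assignment gives 1 — tautology.

both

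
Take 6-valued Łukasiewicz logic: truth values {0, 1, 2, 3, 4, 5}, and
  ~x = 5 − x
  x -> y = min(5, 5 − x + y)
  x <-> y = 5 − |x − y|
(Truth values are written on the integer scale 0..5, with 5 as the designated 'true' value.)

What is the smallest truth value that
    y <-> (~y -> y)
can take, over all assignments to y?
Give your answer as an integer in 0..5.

3

Take y = 2:
~y = ~2 = 3
~y -> y = 3 -> 2 = 4
y <-> (~y -> y) = 2 <-> 4 = 3
No assignment yields a value below 3, so this is the minimum.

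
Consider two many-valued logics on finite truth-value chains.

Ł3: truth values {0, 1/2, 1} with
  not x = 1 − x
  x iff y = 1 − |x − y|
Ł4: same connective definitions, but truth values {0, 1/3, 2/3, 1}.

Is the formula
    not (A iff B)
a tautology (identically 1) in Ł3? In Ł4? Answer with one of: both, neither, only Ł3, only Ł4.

neither

In Ł3: at A = 0, B = 0 the value is 0 — not a tautology.
In Ł4: at A = 0, B = 0 the value is 0 — not a tautology.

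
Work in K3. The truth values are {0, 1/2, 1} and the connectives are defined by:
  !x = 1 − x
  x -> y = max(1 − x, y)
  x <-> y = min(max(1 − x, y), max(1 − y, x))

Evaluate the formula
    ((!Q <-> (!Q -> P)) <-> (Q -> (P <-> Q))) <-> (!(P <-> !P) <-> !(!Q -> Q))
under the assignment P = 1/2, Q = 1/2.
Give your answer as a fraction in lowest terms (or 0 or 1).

1/2

!Q = !1/2 = 1/2
!Q = !1/2 = 1/2
!Q -> P = 1/2 -> 1/2 = 1/2
!Q <-> (!Q -> P) = 1/2 <-> 1/2 = 1/2
P <-> Q = 1/2 <-> 1/2 = 1/2
Q -> (P <-> Q) = 1/2 -> 1/2 = 1/2
(!Q <-> (!Q -> P)) <-> (Q -> (P <-> Q)) = 1/2 <-> 1/2 = 1/2
!P = !1/2 = 1/2
P <-> !P = 1/2 <-> 1/2 = 1/2
!(P <-> !P) = !1/2 = 1/2
!Q = !1/2 = 1/2
!Q -> Q = 1/2 -> 1/2 = 1/2
!(!Q -> Q) = !1/2 = 1/2
!(P <-> !P) <-> !(!Q -> Q) = 1/2 <-> 1/2 = 1/2
((!Q <-> (!Q -> P)) <-> (Q -> (P <-> Q))) <-> (!(P <-> !P) <-> !(!Q -> Q)) = 1/2 <-> 1/2 = 1/2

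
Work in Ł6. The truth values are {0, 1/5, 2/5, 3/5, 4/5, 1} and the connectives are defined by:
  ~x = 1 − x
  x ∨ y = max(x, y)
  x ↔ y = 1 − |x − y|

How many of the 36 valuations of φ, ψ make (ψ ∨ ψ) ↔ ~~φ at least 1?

6

value 1: 6 assignments (counts)
value 4/5: 10 assignments
value 3/5: 8 assignments
value 2/5: 6 assignments
value 1/5: 4 assignments
value 0: 2 assignments
So 6 of the 36 assignments meet the threshold.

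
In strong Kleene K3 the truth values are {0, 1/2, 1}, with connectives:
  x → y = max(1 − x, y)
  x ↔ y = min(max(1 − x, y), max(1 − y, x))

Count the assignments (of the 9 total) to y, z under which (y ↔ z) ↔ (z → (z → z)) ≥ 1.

y = 0, z = 0 ↦ 1  ≥
y = 0, z = 1/2 ↦ 1/2  <
y = 0, z = 1 ↦ 0  <
y = 1/2, z = 0 ↦ 1/2  <
y = 1/2, z = 1/2 ↦ 1/2  <
y = 1/2, z = 1 ↦ 1/2  <
y = 1, z = 0 ↦ 0  <
y = 1, z = 1/2 ↦ 1/2  <
y = 1, z = 1 ↦ 1  ≥
So 2 of the 9 assignments meet the threshold.

2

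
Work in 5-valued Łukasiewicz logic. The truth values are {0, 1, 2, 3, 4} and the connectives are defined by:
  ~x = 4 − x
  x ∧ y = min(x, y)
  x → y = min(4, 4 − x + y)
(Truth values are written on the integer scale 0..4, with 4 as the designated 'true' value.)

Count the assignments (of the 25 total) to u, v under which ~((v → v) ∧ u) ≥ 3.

10

value 4: 5 assignments (counts)
value 3: 5 assignments (counts)
value 2: 5 assignments
value 1: 5 assignments
value 0: 5 assignments
So 10 of the 25 assignments meet the threshold.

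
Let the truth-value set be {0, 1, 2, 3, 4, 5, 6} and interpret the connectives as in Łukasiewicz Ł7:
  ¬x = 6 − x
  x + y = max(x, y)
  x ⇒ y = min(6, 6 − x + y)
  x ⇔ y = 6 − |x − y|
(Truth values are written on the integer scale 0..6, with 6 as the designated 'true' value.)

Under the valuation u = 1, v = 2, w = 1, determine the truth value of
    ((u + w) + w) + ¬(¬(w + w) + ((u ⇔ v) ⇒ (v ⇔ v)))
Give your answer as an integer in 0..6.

1

u + w = 1 + 1 = 1
(u + w) + w = 1 + 1 = 1
w + w = 1 + 1 = 1
¬(w + w) = ¬1 = 5
u ⇔ v = 1 ⇔ 2 = 5
v ⇔ v = 2 ⇔ 2 = 6
(u ⇔ v) ⇒ (v ⇔ v) = 5 ⇒ 6 = 6
¬(w + w) + ((u ⇔ v) ⇒ (v ⇔ v)) = 5 + 6 = 6
¬(¬(w + w) + ((u ⇔ v) ⇒ (v ⇔ v))) = ¬6 = 0
((u + w) + w) + ¬(¬(w + w) + ((u ⇔ v) ⇒ (v ⇔ v))) = 1 + 0 = 1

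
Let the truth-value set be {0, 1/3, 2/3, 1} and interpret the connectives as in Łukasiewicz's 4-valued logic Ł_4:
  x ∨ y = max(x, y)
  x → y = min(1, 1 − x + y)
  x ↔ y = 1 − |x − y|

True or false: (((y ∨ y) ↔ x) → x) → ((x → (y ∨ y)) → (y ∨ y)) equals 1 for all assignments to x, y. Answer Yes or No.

Counterexample: take x = 1/3, y = 0.
y ∨ y = 0 ∨ 0 = 0
(y ∨ y) ↔ x = 0 ↔ 1/3 = 2/3
((y ∨ y) ↔ x) → x = 2/3 → 1/3 = 2/3
y ∨ y = 0 ∨ 0 = 0
x → (y ∨ y) = 1/3 → 0 = 2/3
y ∨ y = 0 ∨ 0 = 0
(x → (y ∨ y)) → (y ∨ y) = 2/3 → 0 = 1/3
(((y ∨ y) ↔ x) → x) → ((x → (y ∨ y)) → (y ∨ y)) = 2/3 → 1/3 = 2/3
This gives 2/3 ≠ 1.

No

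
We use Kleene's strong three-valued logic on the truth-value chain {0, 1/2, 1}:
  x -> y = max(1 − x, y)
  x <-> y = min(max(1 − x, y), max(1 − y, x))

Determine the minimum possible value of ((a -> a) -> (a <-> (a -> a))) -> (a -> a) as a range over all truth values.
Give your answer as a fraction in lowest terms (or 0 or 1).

1/2

Take a = 1/2:
a -> a = 1/2 -> 1/2 = 1/2
a -> a = 1/2 -> 1/2 = 1/2
a <-> (a -> a) = 1/2 <-> 1/2 = 1/2
(a -> a) -> (a <-> (a -> a)) = 1/2 -> 1/2 = 1/2
a -> a = 1/2 -> 1/2 = 1/2
((a -> a) -> (a <-> (a -> a))) -> (a -> a) = 1/2 -> 1/2 = 1/2
No assignment yields a value below 1/2, so this is the minimum.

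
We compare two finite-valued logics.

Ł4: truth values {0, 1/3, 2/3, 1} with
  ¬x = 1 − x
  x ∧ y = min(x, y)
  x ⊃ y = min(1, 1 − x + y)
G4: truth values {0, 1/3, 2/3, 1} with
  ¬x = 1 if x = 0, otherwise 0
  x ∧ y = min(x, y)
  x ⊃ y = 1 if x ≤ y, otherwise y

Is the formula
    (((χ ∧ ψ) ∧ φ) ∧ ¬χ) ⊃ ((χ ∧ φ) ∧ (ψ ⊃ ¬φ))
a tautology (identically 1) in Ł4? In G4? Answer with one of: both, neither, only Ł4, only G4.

only G4

In Ł4: at φ = 1, ψ = 1, χ = 1/3 the value is 2/3 — not a tautology.
In G4: every assignment gives 1 — tautology.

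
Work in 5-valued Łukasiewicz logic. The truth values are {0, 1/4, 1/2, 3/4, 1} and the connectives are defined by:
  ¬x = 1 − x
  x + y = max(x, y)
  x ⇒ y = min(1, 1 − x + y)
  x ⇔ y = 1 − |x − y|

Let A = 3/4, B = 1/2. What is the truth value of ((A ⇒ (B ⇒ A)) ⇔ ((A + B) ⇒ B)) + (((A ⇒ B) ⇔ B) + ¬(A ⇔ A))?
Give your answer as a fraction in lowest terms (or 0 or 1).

B ⇒ A = 1/2 ⇒ 3/4 = 1
A ⇒ (B ⇒ A) = 3/4 ⇒ 1 = 1
A + B = 3/4 + 1/2 = 3/4
(A + B) ⇒ B = 3/4 ⇒ 1/2 = 3/4
(A ⇒ (B ⇒ A)) ⇔ ((A + B) ⇒ B) = 1 ⇔ 3/4 = 3/4
A ⇒ B = 3/4 ⇒ 1/2 = 3/4
(A ⇒ B) ⇔ B = 3/4 ⇔ 1/2 = 3/4
A ⇔ A = 3/4 ⇔ 3/4 = 1
¬(A ⇔ A) = ¬1 = 0
((A ⇒ B) ⇔ B) + ¬(A ⇔ A) = 3/4 + 0 = 3/4
((A ⇒ (B ⇒ A)) ⇔ ((A + B) ⇒ B)) + (((A ⇒ B) ⇔ B) + ¬(A ⇔ A)) = 3/4 + 3/4 = 3/4

3/4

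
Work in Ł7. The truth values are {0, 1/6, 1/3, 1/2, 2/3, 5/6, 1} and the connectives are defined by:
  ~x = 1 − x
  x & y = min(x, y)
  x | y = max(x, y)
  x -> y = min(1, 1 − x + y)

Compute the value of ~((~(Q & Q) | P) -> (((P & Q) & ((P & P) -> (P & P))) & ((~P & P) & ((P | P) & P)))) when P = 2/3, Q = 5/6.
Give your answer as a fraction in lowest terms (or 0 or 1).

Q & Q = 5/6 & 5/6 = 5/6
~(Q & Q) = ~5/6 = 1/6
~(Q & Q) | P = 1/6 | 2/3 = 2/3
P & Q = 2/3 & 5/6 = 2/3
P & P = 2/3 & 2/3 = 2/3
P & P = 2/3 & 2/3 = 2/3
(P & P) -> (P & P) = 2/3 -> 2/3 = 1
(P & Q) & ((P & P) -> (P & P)) = 2/3 & 1 = 2/3
~P = ~2/3 = 1/3
~P & P = 1/3 & 2/3 = 1/3
P | P = 2/3 | 2/3 = 2/3
(P | P) & P = 2/3 & 2/3 = 2/3
(~P & P) & ((P | P) & P) = 1/3 & 2/3 = 1/3
((P & Q) & ((P & P) -> (P & P))) & ((~P & P) & ((P | P) & P)) = 2/3 & 1/3 = 1/3
(~(Q & Q) | P) -> (((P & Q) & ((P & P) -> (P & P))) & ((~P & P) & ((P | P) & P))) = 2/3 -> 1/3 = 2/3
~((~(Q & Q) | P) -> (((P & Q) & ((P & P) -> (P & P))) & ((~P & P) & ((P | P) & P)))) = ~2/3 = 1/3

1/3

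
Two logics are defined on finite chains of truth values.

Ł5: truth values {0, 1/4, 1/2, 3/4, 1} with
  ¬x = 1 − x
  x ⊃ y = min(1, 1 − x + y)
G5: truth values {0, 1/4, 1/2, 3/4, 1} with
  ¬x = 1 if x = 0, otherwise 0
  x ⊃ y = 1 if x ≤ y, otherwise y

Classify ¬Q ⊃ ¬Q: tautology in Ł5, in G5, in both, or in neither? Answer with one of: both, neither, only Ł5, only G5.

both

In Ł5: every assignment gives 1 — tautology.
In G5: every assignment gives 1 — tautology.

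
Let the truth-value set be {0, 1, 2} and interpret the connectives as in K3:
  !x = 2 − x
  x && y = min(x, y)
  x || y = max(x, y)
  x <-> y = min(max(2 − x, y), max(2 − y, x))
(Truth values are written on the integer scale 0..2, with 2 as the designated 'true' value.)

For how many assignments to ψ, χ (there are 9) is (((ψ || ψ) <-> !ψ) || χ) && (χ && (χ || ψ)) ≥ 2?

ψ = 0, χ = 0 ↦ 0  <
ψ = 0, χ = 1 ↦ 1  <
ψ = 0, χ = 2 ↦ 2  ≥
ψ = 1, χ = 0 ↦ 0  <
ψ = 1, χ = 1 ↦ 1  <
ψ = 1, χ = 2 ↦ 2  ≥
ψ = 2, χ = 0 ↦ 0  <
ψ = 2, χ = 1 ↦ 1  <
ψ = 2, χ = 2 ↦ 2  ≥
So 3 of the 9 assignments meet the threshold.

3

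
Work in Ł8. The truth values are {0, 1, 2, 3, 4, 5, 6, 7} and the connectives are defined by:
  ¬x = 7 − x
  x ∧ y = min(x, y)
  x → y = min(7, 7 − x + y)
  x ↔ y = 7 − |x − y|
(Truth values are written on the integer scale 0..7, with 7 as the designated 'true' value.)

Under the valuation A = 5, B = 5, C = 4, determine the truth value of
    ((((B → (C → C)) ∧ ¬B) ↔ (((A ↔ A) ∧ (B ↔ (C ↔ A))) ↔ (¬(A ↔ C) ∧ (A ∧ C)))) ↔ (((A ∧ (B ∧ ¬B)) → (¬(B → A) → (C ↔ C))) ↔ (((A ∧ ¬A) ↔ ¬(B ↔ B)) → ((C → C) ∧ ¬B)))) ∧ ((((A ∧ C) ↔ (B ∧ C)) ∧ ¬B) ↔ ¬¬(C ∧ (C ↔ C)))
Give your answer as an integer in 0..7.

C → C = 4 → 4 = 7
B → (C → C) = 5 → 7 = 7
¬B = ¬5 = 2
(B → (C → C)) ∧ ¬B = 7 ∧ 2 = 2
A ↔ A = 5 ↔ 5 = 7
C ↔ A = 4 ↔ 5 = 6
B ↔ (C ↔ A) = 5 ↔ 6 = 6
(A ↔ A) ∧ (B ↔ (C ↔ A)) = 7 ∧ 6 = 6
A ↔ C = 5 ↔ 4 = 6
¬(A ↔ C) = ¬6 = 1
A ∧ C = 5 ∧ 4 = 4
¬(A ↔ C) ∧ (A ∧ C) = 1 ∧ 4 = 1
((A ↔ A) ∧ (B ↔ (C ↔ A))) ↔ (¬(A ↔ C) ∧ (A ∧ C)) = 6 ↔ 1 = 2
((B → (C → C)) ∧ ¬B) ↔ (((A ↔ A) ∧ (B ↔ (C ↔ A))) ↔ (¬(A ↔ C) ∧ (A ∧ C))) = 2 ↔ 2 = 7
¬B = ¬5 = 2
B ∧ ¬B = 5 ∧ 2 = 2
A ∧ (B ∧ ¬B) = 5 ∧ 2 = 2
B → A = 5 → 5 = 7
¬(B → A) = ¬7 = 0
C ↔ C = 4 ↔ 4 = 7
¬(B → A) → (C ↔ C) = 0 → 7 = 7
(A ∧ (B ∧ ¬B)) → (¬(B → A) → (C ↔ C)) = 2 → 7 = 7
¬A = ¬5 = 2
A ∧ ¬A = 5 ∧ 2 = 2
B ↔ B = 5 ↔ 5 = 7
¬(B ↔ B) = ¬7 = 0
(A ∧ ¬A) ↔ ¬(B ↔ B) = 2 ↔ 0 = 5
C → C = 4 → 4 = 7
¬B = ¬5 = 2
(C → C) ∧ ¬B = 7 ∧ 2 = 2
((A ∧ ¬A) ↔ ¬(B ↔ B)) → ((C → C) ∧ ¬B) = 5 → 2 = 4
((A ∧ (B ∧ ¬B)) → (¬(B → A) → (C ↔ C))) ↔ (((A ∧ ¬A) ↔ ¬(B ↔ B)) → ((C → C) ∧ ¬B)) = 7 ↔ 4 = 4
(((B → (C → C)) ∧ ¬B) ↔ (((A ↔ A) ∧ (B ↔ (C ↔ A))) ↔ (¬(A ↔ C) ∧ (A ∧ C)))) ↔ (((A ∧ (B ∧ ¬B)) → (¬(B → A) → (C ↔ C))) ↔ (((A ∧ ¬A) ↔ ¬(B ↔ B)) → ((C → C) ∧ ¬B))) = 7 ↔ 4 = 4
A ∧ C = 5 ∧ 4 = 4
B ∧ C = 5 ∧ 4 = 4
(A ∧ C) ↔ (B ∧ C) = 4 ↔ 4 = 7
¬B = ¬5 = 2
((A ∧ C) ↔ (B ∧ C)) ∧ ¬B = 7 ∧ 2 = 2
C ↔ C = 4 ↔ 4 = 7
C ∧ (C ↔ C) = 4 ∧ 7 = 4
¬(C ∧ (C ↔ C)) = ¬4 = 3
¬¬(C ∧ (C ↔ C)) = ¬3 = 4
(((A ∧ C) ↔ (B ∧ C)) ∧ ¬B) ↔ ¬¬(C ∧ (C ↔ C)) = 2 ↔ 4 = 5
((((B → (C → C)) ∧ ¬B) ↔ (((A ↔ A) ∧ (B ↔ (C ↔ A))) ↔ (¬(A ↔ C) ∧ (A ∧ C)))) ↔ (((A ∧ (B ∧ ¬B)) → (¬(B → A) → (C ↔ C))) ↔ (((A ∧ ¬A) ↔ ¬(B ↔ B)) → ((C → C) ∧ ¬B)))) ∧ ((((A ∧ C) ↔ (B ∧ C)) ∧ ¬B) ↔ ¬¬(C ∧ (C ↔ C))) = 4 ∧ 5 = 4

4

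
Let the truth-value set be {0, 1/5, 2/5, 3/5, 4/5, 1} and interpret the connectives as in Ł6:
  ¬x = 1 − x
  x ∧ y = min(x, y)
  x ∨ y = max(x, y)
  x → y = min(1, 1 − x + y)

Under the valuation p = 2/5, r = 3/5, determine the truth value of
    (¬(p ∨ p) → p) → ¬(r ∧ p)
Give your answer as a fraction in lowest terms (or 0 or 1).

p ∨ p = 2/5 ∨ 2/5 = 2/5
¬(p ∨ p) = ¬2/5 = 3/5
¬(p ∨ p) → p = 3/5 → 2/5 = 4/5
r ∧ p = 3/5 ∧ 2/5 = 2/5
¬(r ∧ p) = ¬2/5 = 3/5
(¬(p ∨ p) → p) → ¬(r ∧ p) = 4/5 → 3/5 = 4/5

4/5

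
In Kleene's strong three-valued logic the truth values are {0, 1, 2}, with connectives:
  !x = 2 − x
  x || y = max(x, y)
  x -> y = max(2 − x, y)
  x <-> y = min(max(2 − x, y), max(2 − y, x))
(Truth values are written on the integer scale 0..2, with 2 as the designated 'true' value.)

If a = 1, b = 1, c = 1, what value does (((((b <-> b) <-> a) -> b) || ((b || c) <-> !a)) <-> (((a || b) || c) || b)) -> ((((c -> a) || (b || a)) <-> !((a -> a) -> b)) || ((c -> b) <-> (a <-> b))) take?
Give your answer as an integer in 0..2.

b <-> b = 1 <-> 1 = 1
(b <-> b) <-> a = 1 <-> 1 = 1
((b <-> b) <-> a) -> b = 1 -> 1 = 1
b || c = 1 || 1 = 1
!a = !1 = 1
(b || c) <-> !a = 1 <-> 1 = 1
(((b <-> b) <-> a) -> b) || ((b || c) <-> !a) = 1 || 1 = 1
a || b = 1 || 1 = 1
(a || b) || c = 1 || 1 = 1
((a || b) || c) || b = 1 || 1 = 1
((((b <-> b) <-> a) -> b) || ((b || c) <-> !a)) <-> (((a || b) || c) || b) = 1 <-> 1 = 1
c -> a = 1 -> 1 = 1
b || a = 1 || 1 = 1
(c -> a) || (b || a) = 1 || 1 = 1
a -> a = 1 -> 1 = 1
(a -> a) -> b = 1 -> 1 = 1
!((a -> a) -> b) = !1 = 1
((c -> a) || (b || a)) <-> !((a -> a) -> b) = 1 <-> 1 = 1
c -> b = 1 -> 1 = 1
a <-> b = 1 <-> 1 = 1
(c -> b) <-> (a <-> b) = 1 <-> 1 = 1
(((c -> a) || (b || a)) <-> !((a -> a) -> b)) || ((c -> b) <-> (a <-> b)) = 1 || 1 = 1
(((((b <-> b) <-> a) -> b) || ((b || c) <-> !a)) <-> (((a || b) || c) || b)) -> ((((c -> a) || (b || a)) <-> !((a -> a) -> b)) || ((c -> b) <-> (a <-> b))) = 1 -> 1 = 1

1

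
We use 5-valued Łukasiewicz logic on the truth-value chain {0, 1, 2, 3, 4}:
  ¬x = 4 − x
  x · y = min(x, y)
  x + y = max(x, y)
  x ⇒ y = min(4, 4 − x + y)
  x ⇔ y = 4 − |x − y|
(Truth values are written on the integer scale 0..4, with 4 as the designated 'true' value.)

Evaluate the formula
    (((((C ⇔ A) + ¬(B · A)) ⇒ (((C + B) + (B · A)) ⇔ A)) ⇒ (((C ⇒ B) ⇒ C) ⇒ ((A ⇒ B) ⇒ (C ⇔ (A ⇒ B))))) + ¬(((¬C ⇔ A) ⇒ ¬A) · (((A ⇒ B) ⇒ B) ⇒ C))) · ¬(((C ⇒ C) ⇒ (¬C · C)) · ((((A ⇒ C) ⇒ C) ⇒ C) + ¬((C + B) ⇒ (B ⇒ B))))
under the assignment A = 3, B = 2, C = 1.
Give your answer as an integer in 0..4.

C ⇔ A = 1 ⇔ 3 = 2
B · A = 2 · 3 = 2
¬(B · A) = ¬2 = 2
(C ⇔ A) + ¬(B · A) = 2 + 2 = 2
C + B = 1 + 2 = 2
B · A = 2 · 3 = 2
(C + B) + (B · A) = 2 + 2 = 2
((C + B) + (B · A)) ⇔ A = 2 ⇔ 3 = 3
((C ⇔ A) + ¬(B · A)) ⇒ (((C + B) + (B · A)) ⇔ A) = 2 ⇒ 3 = 4
C ⇒ B = 1 ⇒ 2 = 4
(C ⇒ B) ⇒ C = 4 ⇒ 1 = 1
A ⇒ B = 3 ⇒ 2 = 3
A ⇒ B = 3 ⇒ 2 = 3
C ⇔ (A ⇒ B) = 1 ⇔ 3 = 2
(A ⇒ B) ⇒ (C ⇔ (A ⇒ B)) = 3 ⇒ 2 = 3
((C ⇒ B) ⇒ C) ⇒ ((A ⇒ B) ⇒ (C ⇔ (A ⇒ B))) = 1 ⇒ 3 = 4
(((C ⇔ A) + ¬(B · A)) ⇒ (((C + B) + (B · A)) ⇔ A)) ⇒ (((C ⇒ B) ⇒ C) ⇒ ((A ⇒ B) ⇒ (C ⇔ (A ⇒ B)))) = 4 ⇒ 4 = 4
¬C = ¬1 = 3
¬C ⇔ A = 3 ⇔ 3 = 4
¬A = ¬3 = 1
(¬C ⇔ A) ⇒ ¬A = 4 ⇒ 1 = 1
A ⇒ B = 3 ⇒ 2 = 3
(A ⇒ B) ⇒ B = 3 ⇒ 2 = 3
((A ⇒ B) ⇒ B) ⇒ C = 3 ⇒ 1 = 2
((¬C ⇔ A) ⇒ ¬A) · (((A ⇒ B) ⇒ B) ⇒ C) = 1 · 2 = 1
¬(((¬C ⇔ A) ⇒ ¬A) · (((A ⇒ B) ⇒ B) ⇒ C)) = ¬1 = 3
((((C ⇔ A) + ¬(B · A)) ⇒ (((C + B) + (B · A)) ⇔ A)) ⇒ (((C ⇒ B) ⇒ C) ⇒ ((A ⇒ B) ⇒ (C ⇔ (A ⇒ B))))) + ¬(((¬C ⇔ A) ⇒ ¬A) · (((A ⇒ B) ⇒ B) ⇒ C)) = 4 + 3 = 4
C ⇒ C = 1 ⇒ 1 = 4
¬C = ¬1 = 3
¬C · C = 3 · 1 = 1
(C ⇒ C) ⇒ (¬C · C) = 4 ⇒ 1 = 1
A ⇒ C = 3 ⇒ 1 = 2
(A ⇒ C) ⇒ C = 2 ⇒ 1 = 3
((A ⇒ C) ⇒ C) ⇒ C = 3 ⇒ 1 = 2
C + B = 1 + 2 = 2
B ⇒ B = 2 ⇒ 2 = 4
(C + B) ⇒ (B ⇒ B) = 2 ⇒ 4 = 4
¬((C + B) ⇒ (B ⇒ B)) = ¬4 = 0
(((A ⇒ C) ⇒ C) ⇒ C) + ¬((C + B) ⇒ (B ⇒ B)) = 2 + 0 = 2
((C ⇒ C) ⇒ (¬C · C)) · ((((A ⇒ C) ⇒ C) ⇒ C) + ¬((C + B) ⇒ (B ⇒ B))) = 1 · 2 = 1
¬(((C ⇒ C) ⇒ (¬C · C)) · ((((A ⇒ C) ⇒ C) ⇒ C) + ¬((C + B) ⇒ (B ⇒ B)))) = ¬1 = 3
(((((C ⇔ A) + ¬(B · A)) ⇒ (((C + B) + (B · A)) ⇔ A)) ⇒ (((C ⇒ B) ⇒ C) ⇒ ((A ⇒ B) ⇒ (C ⇔ (A ⇒ B))))) + ¬(((¬C ⇔ A) ⇒ ¬A) · (((A ⇒ B) ⇒ B) ⇒ C))) · ¬(((C ⇒ C) ⇒ (¬C · C)) · ((((A ⇒ C) ⇒ C) ⇒ C) + ¬((C + B) ⇒ (B ⇒ B)))) = 4 · 3 = 3

3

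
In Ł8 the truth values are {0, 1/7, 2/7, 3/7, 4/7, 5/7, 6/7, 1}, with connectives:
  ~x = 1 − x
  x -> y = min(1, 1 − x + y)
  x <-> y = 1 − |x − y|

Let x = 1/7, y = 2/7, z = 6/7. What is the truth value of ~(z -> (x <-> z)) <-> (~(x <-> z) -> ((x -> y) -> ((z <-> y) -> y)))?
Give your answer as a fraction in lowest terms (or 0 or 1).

4/7

x <-> z = 1/7 <-> 6/7 = 2/7
z -> (x <-> z) = 6/7 -> 2/7 = 3/7
~(z -> (x <-> z)) = ~3/7 = 4/7
x <-> z = 1/7 <-> 6/7 = 2/7
~(x <-> z) = ~2/7 = 5/7
x -> y = 1/7 -> 2/7 = 1
z <-> y = 6/7 <-> 2/7 = 3/7
(z <-> y) -> y = 3/7 -> 2/7 = 6/7
(x -> y) -> ((z <-> y) -> y) = 1 -> 6/7 = 6/7
~(x <-> z) -> ((x -> y) -> ((z <-> y) -> y)) = 5/7 -> 6/7 = 1
~(z -> (x <-> z)) <-> (~(x <-> z) -> ((x -> y) -> ((z <-> y) -> y))) = 4/7 <-> 1 = 4/7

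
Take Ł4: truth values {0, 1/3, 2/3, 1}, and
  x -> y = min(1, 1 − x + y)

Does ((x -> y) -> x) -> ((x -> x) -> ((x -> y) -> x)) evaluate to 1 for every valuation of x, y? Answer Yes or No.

x = 0, y = 0 ↦ 1
x = 0, y = 1/3 ↦ 1
x = 0, y = 2/3 ↦ 1
x = 0, y = 1 ↦ 1
x = 1/3, y = 0 ↦ 1
x = 1/3, y = 1/3 ↦ 1
x = 1/3, y = 2/3 ↦ 1
x = 1/3, y = 1 ↦ 1
x = 2/3, y = 0 ↦ 1
x = 2/3, y = 1/3 ↦ 1
x = 2/3, y = 2/3 ↦ 1
x = 2/3, y = 1 ↦ 1
x = 1, y = 0 ↦ 1
x = 1, y = 1/3 ↦ 1
x = 1, y = 2/3 ↦ 1
x = 1, y = 1 ↦ 1
Every assignment gives a value ≥ 1.

Yes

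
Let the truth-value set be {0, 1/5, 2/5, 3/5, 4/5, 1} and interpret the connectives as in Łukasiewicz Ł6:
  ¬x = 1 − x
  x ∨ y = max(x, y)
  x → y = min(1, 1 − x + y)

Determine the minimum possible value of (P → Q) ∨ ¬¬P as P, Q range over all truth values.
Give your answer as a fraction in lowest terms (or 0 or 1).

Take P = 2/5, Q = 0:
P → Q = 2/5 → 0 = 3/5
¬P = ¬2/5 = 3/5
¬¬P = ¬3/5 = 2/5
(P → Q) ∨ ¬¬P = 3/5 ∨ 2/5 = 3/5
No assignment yields a value below 3/5, so this is the minimum.

3/5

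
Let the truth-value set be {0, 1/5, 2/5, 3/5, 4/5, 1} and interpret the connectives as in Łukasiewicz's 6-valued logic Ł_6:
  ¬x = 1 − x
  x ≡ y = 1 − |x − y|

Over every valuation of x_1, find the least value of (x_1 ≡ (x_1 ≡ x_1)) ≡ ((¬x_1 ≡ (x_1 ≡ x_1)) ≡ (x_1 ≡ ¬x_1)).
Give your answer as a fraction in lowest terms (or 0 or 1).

Take x_1 = 1/5:
x_1 ≡ x_1 = 1/5 ≡ 1/5 = 1
x_1 ≡ (x_1 ≡ x_1) = 1/5 ≡ 1 = 1/5
¬x_1 = ¬1/5 = 4/5
x_1 ≡ x_1 = 1/5 ≡ 1/5 = 1
¬x_1 ≡ (x_1 ≡ x_1) = 4/5 ≡ 1 = 4/5
¬x_1 = ¬1/5 = 4/5
x_1 ≡ ¬x_1 = 1/5 ≡ 4/5 = 2/5
(¬x_1 ≡ (x_1 ≡ x_1)) ≡ (x_1 ≡ ¬x_1) = 4/5 ≡ 2/5 = 3/5
(x_1 ≡ (x_1 ≡ x_1)) ≡ ((¬x_1 ≡ (x_1 ≡ x_1)) ≡ (x_1 ≡ ¬x_1)) = 1/5 ≡ 3/5 = 3/5
No assignment yields a value below 3/5, so this is the minimum.

3/5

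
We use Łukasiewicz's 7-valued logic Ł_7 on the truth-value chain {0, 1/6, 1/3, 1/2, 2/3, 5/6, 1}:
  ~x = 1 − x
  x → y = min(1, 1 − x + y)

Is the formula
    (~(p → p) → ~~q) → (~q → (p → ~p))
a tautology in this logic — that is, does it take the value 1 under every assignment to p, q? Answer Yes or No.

No

Counterexample: take p = 2/3, q = 0.
p → p = 2/3 → 2/3 = 1
~(p → p) = ~1 = 0
~q = ~0 = 1
~~q = ~1 = 0
~(p → p) → ~~q = 0 → 0 = 1
~q = ~0 = 1
~p = ~2/3 = 1/3
p → ~p = 2/3 → 1/3 = 2/3
~q → (p → ~p) = 1 → 2/3 = 2/3
(~(p → p) → ~~q) → (~q → (p → ~p)) = 1 → 2/3 = 2/3
This gives 2/3 ≠ 1.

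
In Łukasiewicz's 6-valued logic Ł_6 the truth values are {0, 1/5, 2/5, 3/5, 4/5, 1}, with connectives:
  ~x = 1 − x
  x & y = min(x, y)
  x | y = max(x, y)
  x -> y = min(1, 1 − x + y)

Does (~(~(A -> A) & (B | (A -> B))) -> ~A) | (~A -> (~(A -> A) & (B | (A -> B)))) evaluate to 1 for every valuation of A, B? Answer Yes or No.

Counterexample: take A = 1/5, B = 0.
A -> A = 1/5 -> 1/5 = 1
~(A -> A) = ~1 = 0
A -> B = 1/5 -> 0 = 4/5
B | (A -> B) = 0 | 4/5 = 4/5
~(A -> A) & (B | (A -> B)) = 0 & 4/5 = 0
~(~(A -> A) & (B | (A -> B))) = ~0 = 1
~A = ~1/5 = 4/5
~(~(A -> A) & (B | (A -> B))) -> ~A = 1 -> 4/5 = 4/5
~A = ~1/5 = 4/5
A -> A = 1/5 -> 1/5 = 1
~(A -> A) = ~1 = 0
A -> B = 1/5 -> 0 = 4/5
B | (A -> B) = 0 | 4/5 = 4/5
~(A -> A) & (B | (A -> B)) = 0 & 4/5 = 0
~A -> (~(A -> A) & (B | (A -> B))) = 4/5 -> 0 = 1/5
(~(~(A -> A) & (B | (A -> B))) -> ~A) | (~A -> (~(A -> A) & (B | (A -> B)))) = 4/5 | 1/5 = 4/5
This gives 4/5 ≠ 1.

No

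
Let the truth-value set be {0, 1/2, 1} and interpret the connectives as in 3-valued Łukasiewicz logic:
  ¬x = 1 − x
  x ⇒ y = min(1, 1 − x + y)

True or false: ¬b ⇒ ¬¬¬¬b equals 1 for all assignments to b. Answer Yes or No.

Counterexample: take b = 0.
¬b = ¬0 = 1
¬b = ¬0 = 1
¬¬b = ¬1 = 0
¬¬¬b = ¬0 = 1
¬¬¬¬b = ¬1 = 0
¬b ⇒ ¬¬¬¬b = 1 ⇒ 0 = 0
This gives 0 ≠ 1.

No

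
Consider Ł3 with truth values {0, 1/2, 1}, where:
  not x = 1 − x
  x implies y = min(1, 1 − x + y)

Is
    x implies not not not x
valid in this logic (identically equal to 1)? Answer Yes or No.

Counterexample: take x = 1.
not x = not 1 = 0
not not x = not 0 = 1
not not not x = not 1 = 0
x implies not not not x = 1 implies 0 = 0
This gives 0 ≠ 1.

No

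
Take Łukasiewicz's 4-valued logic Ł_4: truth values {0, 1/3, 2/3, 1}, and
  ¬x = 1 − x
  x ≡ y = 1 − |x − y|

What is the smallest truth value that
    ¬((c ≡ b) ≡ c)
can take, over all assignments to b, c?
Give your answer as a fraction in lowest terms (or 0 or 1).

Take b = 1/3, c = 2/3:
c ≡ b = 2/3 ≡ 1/3 = 2/3
(c ≡ b) ≡ c = 2/3 ≡ 2/3 = 1
¬((c ≡ b) ≡ c) = ¬1 = 0
No assignment yields a value below 0, so this is the minimum.

0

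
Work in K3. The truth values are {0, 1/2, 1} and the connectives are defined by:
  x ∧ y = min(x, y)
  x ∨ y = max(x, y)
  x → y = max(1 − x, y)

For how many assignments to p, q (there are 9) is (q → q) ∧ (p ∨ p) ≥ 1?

p = 0, q = 0 ↦ 0  <
p = 0, q = 1/2 ↦ 0  <
p = 0, q = 1 ↦ 0  <
p = 1/2, q = 0 ↦ 1/2  <
p = 1/2, q = 1/2 ↦ 1/2  <
p = 1/2, q = 1 ↦ 1/2  <
p = 1, q = 0 ↦ 1  ≥
p = 1, q = 1/2 ↦ 1/2  <
p = 1, q = 1 ↦ 1  ≥
So 2 of the 9 assignments meet the threshold.

2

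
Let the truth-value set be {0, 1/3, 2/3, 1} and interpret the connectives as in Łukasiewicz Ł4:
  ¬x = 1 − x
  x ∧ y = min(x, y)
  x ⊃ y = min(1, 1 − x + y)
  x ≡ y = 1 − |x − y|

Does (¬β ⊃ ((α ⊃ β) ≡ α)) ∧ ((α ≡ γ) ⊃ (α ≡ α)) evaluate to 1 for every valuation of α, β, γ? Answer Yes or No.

No

Counterexample: take α = 0, β = 0, γ = 0.
¬β = ¬0 = 1
α ⊃ β = 0 ⊃ 0 = 1
(α ⊃ β) ≡ α = 1 ≡ 0 = 0
¬β ⊃ ((α ⊃ β) ≡ α) = 1 ⊃ 0 = 0
α ≡ γ = 0 ≡ 0 = 1
α ≡ α = 0 ≡ 0 = 1
(α ≡ γ) ⊃ (α ≡ α) = 1 ⊃ 1 = 1
(¬β ⊃ ((α ⊃ β) ≡ α)) ∧ ((α ≡ γ) ⊃ (α ≡ α)) = 0 ∧ 1 = 0
This gives 0 ≠ 1.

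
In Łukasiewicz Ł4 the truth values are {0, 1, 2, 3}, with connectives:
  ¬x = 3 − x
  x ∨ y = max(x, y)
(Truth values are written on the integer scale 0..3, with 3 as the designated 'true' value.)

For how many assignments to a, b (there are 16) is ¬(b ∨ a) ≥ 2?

a = 0, b = 0 ↦ 3  ≥
a = 0, b = 1 ↦ 2  ≥
a = 0, b = 2 ↦ 1  <
a = 0, b = 3 ↦ 0  <
a = 1, b = 0 ↦ 2  ≥
a = 1, b = 1 ↦ 2  ≥
a = 1, b = 2 ↦ 1  <
a = 1, b = 3 ↦ 0  <
a = 2, b = 0 ↦ 1  <
a = 2, b = 1 ↦ 1  <
a = 2, b = 2 ↦ 1  <
a = 2, b = 3 ↦ 0  <
a = 3, b = 0 ↦ 0  <
a = 3, b = 1 ↦ 0  <
a = 3, b = 2 ↦ 0  <
a = 3, b = 3 ↦ 0  <
So 4 of the 16 assignments meet the threshold.

4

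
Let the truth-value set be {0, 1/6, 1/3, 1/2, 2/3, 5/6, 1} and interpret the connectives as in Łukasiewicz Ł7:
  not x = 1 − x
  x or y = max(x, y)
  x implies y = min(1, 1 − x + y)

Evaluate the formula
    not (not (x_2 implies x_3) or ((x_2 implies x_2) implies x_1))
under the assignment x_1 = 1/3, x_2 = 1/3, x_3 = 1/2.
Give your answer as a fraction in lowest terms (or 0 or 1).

x_2 implies x_3 = 1/3 implies 1/2 = 1
not (x_2 implies x_3) = not 1 = 0
x_2 implies x_2 = 1/3 implies 1/3 = 1
(x_2 implies x_2) implies x_1 = 1 implies 1/3 = 1/3
not (x_2 implies x_3) or ((x_2 implies x_2) implies x_1) = 0 or 1/3 = 1/3
not (not (x_2 implies x_3) or ((x_2 implies x_2) implies x_1)) = not 1/3 = 2/3

2/3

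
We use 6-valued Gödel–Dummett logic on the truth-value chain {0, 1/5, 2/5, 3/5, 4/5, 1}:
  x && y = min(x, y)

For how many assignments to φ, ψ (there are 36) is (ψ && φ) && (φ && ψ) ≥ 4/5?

4

value 1: 1 assignment (counts)
value 4/5: 3 assignments (counts)
value 3/5: 5 assignments
value 2/5: 7 assignments
value 1/5: 9 assignments
value 0: 11 assignments
So 4 of the 36 assignments meet the threshold.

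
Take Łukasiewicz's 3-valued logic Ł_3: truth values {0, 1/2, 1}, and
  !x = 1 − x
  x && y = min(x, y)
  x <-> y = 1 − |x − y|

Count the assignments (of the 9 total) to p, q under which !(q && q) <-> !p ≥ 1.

3

p = 0, q = 0 ↦ 1  ≥
p = 0, q = 1/2 ↦ 1/2  <
p = 0, q = 1 ↦ 0  <
p = 1/2, q = 0 ↦ 1/2  <
p = 1/2, q = 1/2 ↦ 1  ≥
p = 1/2, q = 1 ↦ 1/2  <
p = 1, q = 0 ↦ 0  <
p = 1, q = 1/2 ↦ 1/2  <
p = 1, q = 1 ↦ 1  ≥
So 3 of the 9 assignments meet the threshold.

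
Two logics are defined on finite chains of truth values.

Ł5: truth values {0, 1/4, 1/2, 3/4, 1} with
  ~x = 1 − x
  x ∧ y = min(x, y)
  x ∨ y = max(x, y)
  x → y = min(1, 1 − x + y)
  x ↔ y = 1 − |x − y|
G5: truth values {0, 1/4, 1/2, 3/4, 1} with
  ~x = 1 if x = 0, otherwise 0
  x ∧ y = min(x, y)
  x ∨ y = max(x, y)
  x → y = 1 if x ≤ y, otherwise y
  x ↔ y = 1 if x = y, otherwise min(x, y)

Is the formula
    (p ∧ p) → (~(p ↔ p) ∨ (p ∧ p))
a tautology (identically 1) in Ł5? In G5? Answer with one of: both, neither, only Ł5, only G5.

In Ł5: every assignment gives 1 — tautology.
In G5: every assignment gives 1 — tautology.

both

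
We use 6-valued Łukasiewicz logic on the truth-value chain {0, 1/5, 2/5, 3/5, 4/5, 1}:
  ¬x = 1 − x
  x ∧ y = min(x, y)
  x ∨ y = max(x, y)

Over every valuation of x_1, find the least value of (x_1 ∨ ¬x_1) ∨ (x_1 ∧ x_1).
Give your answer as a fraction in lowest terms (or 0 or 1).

3/5

Take x_1 = 2/5:
¬x_1 = ¬2/5 = 3/5
x_1 ∨ ¬x_1 = 2/5 ∨ 3/5 = 3/5
x_1 ∧ x_1 = 2/5 ∧ 2/5 = 2/5
(x_1 ∨ ¬x_1) ∨ (x_1 ∧ x_1) = 3/5 ∨ 2/5 = 3/5
No assignment yields a value below 3/5, so this is the minimum.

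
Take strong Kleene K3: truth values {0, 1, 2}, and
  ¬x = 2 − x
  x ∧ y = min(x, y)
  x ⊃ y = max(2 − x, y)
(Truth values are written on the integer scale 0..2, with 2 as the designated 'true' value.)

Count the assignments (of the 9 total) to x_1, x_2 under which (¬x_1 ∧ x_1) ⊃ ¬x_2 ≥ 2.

7

x_1 = 0, x_2 = 0 ↦ 2  ≥
x_1 = 0, x_2 = 1 ↦ 2  ≥
x_1 = 0, x_2 = 2 ↦ 2  ≥
x_1 = 1, x_2 = 0 ↦ 2  ≥
x_1 = 1, x_2 = 1 ↦ 1  <
x_1 = 1, x_2 = 2 ↦ 1  <
x_1 = 2, x_2 = 0 ↦ 2  ≥
x_1 = 2, x_2 = 1 ↦ 2  ≥
x_1 = 2, x_2 = 2 ↦ 2  ≥
So 7 of the 9 assignments meet the threshold.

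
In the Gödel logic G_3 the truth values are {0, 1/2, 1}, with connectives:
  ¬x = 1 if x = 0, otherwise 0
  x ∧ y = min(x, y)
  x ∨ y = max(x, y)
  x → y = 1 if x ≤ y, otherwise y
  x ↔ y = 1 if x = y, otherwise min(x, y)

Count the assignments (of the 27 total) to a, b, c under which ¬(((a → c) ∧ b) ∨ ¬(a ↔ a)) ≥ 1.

13

value 1: 13 assignments (counts)
value 0: 14 assignments
So 13 of the 27 assignments meet the threshold.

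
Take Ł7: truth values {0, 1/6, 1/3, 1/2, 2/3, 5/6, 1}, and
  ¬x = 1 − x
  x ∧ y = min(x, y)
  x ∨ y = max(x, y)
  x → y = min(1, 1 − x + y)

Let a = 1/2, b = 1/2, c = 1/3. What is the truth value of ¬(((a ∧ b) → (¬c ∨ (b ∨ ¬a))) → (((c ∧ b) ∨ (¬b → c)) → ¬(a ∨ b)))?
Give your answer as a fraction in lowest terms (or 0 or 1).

a ∧ b = 1/2 ∧ 1/2 = 1/2
¬c = ¬1/3 = 2/3
¬a = ¬1/2 = 1/2
b ∨ ¬a = 1/2 ∨ 1/2 = 1/2
¬c ∨ (b ∨ ¬a) = 2/3 ∨ 1/2 = 2/3
(a ∧ b) → (¬c ∨ (b ∨ ¬a)) = 1/2 → 2/3 = 1
c ∧ b = 1/3 ∧ 1/2 = 1/3
¬b = ¬1/2 = 1/2
¬b → c = 1/2 → 1/3 = 5/6
(c ∧ b) ∨ (¬b → c) = 1/3 ∨ 5/6 = 5/6
a ∨ b = 1/2 ∨ 1/2 = 1/2
¬(a ∨ b) = ¬1/2 = 1/2
((c ∧ b) ∨ (¬b → c)) → ¬(a ∨ b) = 5/6 → 1/2 = 2/3
((a ∧ b) → (¬c ∨ (b ∨ ¬a))) → (((c ∧ b) ∨ (¬b → c)) → ¬(a ∨ b)) = 1 → 2/3 = 2/3
¬(((a ∧ b) → (¬c ∨ (b ∨ ¬a))) → (((c ∧ b) ∨ (¬b → c)) → ¬(a ∨ b))) = ¬2/3 = 1/3

1/3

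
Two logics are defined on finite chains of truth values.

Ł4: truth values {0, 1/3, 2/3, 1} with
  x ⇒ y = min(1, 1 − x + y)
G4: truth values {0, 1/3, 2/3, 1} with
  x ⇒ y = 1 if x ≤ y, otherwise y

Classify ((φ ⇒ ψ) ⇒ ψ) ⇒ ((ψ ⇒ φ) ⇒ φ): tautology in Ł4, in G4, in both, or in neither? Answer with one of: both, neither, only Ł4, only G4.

only Ł4

In Ł4: every assignment gives 1 — tautology.
In G4: at φ = 1/3, ψ = 0 the value is 1/3 — not a tautology.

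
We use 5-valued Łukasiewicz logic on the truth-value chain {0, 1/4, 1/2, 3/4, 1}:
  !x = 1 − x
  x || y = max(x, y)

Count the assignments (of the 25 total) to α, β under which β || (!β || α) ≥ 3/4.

22

value 1: 13 assignments (counts)
value 3/4: 9 assignments (counts)
value 1/2: 3 assignments
So 22 of the 25 assignments meet the threshold.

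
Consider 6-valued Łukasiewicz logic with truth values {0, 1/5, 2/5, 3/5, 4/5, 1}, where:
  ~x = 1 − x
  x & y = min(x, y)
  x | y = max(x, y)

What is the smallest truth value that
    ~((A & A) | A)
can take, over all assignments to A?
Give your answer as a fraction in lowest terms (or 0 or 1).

0

Take A = 1:
A & A = 1 & 1 = 1
(A & A) | A = 1 | 1 = 1
~((A & A) | A) = ~1 = 0
No assignment yields a value below 0, so this is the minimum.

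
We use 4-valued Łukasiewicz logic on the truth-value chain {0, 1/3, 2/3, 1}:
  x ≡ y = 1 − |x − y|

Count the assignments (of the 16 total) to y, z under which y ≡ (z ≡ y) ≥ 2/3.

y = 0, z = 0 ↦ 0  <
y = 0, z = 1/3 ↦ 1/3  <
y = 0, z = 2/3 ↦ 2/3  ≥
y = 0, z = 1 ↦ 1  ≥
y = 1/3, z = 0 ↦ 2/3  ≥
y = 1/3, z = 1/3 ↦ 1/3  <
y = 1/3, z = 2/3 ↦ 2/3  ≥
y = 1/3, z = 1 ↦ 1  ≥
y = 2/3, z = 0 ↦ 2/3  ≥
y = 2/3, z = 1/3 ↦ 1  ≥
y = 2/3, z = 2/3 ↦ 2/3  ≥
y = 2/3, z = 1 ↦ 1  ≥
y = 1, z = 0 ↦ 0  <
y = 1, z = 1/3 ↦ 1/3  <
y = 1, z = 2/3 ↦ 2/3  ≥
y = 1, z = 1 ↦ 1  ≥
So 11 of the 16 assignments meet the threshold.

11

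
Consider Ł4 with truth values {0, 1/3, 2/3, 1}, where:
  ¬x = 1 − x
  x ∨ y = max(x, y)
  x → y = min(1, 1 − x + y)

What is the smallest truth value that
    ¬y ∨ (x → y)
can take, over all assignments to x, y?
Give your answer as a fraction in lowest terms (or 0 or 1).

Take x = 2/3, y = 1/3:
¬y = ¬1/3 = 2/3
x → y = 2/3 → 1/3 = 2/3
¬y ∨ (x → y) = 2/3 ∨ 2/3 = 2/3
No assignment yields a value below 2/3, so this is the minimum.

2/3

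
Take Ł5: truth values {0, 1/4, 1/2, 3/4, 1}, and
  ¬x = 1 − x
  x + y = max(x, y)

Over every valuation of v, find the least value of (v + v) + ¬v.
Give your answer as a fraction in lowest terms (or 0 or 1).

Take v = 1/2:
v + v = 1/2 + 1/2 = 1/2
¬v = ¬1/2 = 1/2
(v + v) + ¬v = 1/2 + 1/2 = 1/2
No assignment yields a value below 1/2, so this is the minimum.

1/2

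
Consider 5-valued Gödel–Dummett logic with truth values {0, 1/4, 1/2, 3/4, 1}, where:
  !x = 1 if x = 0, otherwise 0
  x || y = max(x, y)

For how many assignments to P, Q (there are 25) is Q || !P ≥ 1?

value 1: 9 assignments (counts)
value 3/4: 4 assignments
value 1/2: 4 assignments
value 1/4: 4 assignments
value 0: 4 assignments
So 9 of the 25 assignments meet the threshold.

9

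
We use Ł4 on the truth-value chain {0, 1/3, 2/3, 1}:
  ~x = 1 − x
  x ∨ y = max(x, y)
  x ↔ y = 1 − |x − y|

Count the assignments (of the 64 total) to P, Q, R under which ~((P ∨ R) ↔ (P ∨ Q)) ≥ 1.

value 1: 2 assignments (counts)
value 2/3: 8 assignments
value 1/3: 18 assignments
value 0: 36 assignments
So 2 of the 64 assignments meet the threshold.

2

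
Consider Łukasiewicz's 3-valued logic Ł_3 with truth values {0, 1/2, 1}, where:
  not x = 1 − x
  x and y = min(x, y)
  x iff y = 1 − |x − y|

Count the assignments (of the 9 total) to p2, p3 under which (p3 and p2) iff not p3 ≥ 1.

3

p2 = 0, p3 = 0 ↦ 0  <
p2 = 0, p3 = 1/2 ↦ 1/2  <
p2 = 0, p3 = 1 ↦ 1  ≥
p2 = 1/2, p3 = 0 ↦ 0  <
p2 = 1/2, p3 = 1/2 ↦ 1  ≥
p2 = 1/2, p3 = 1 ↦ 1/2  <
p2 = 1, p3 = 0 ↦ 0  <
p2 = 1, p3 = 1/2 ↦ 1  ≥
p2 = 1, p3 = 1 ↦ 0  <
So 3 of the 9 assignments meet the threshold.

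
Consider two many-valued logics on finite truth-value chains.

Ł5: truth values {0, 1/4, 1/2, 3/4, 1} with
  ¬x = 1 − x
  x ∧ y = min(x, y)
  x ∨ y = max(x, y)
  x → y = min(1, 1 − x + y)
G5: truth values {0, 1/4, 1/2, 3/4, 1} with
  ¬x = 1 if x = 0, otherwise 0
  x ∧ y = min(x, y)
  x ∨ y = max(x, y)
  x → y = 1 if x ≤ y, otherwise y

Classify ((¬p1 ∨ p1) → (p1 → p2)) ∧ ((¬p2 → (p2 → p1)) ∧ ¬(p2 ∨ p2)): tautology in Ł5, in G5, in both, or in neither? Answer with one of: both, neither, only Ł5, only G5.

In Ł5: at p1 = 0, p2 = 1/4 the value is 3/4 — not a tautology.
In G5: at p1 = 0, p2 = 1/4 the value is 0 — not a tautology.

neither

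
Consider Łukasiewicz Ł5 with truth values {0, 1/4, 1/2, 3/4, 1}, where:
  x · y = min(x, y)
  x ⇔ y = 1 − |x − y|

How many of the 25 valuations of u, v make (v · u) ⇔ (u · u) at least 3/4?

value 1: 15 assignments (counts)
value 3/4: 4 assignments (counts)
value 1/2: 3 assignments
value 1/4: 2 assignments
value 0: 1 assignment
So 19 of the 25 assignments meet the threshold.

19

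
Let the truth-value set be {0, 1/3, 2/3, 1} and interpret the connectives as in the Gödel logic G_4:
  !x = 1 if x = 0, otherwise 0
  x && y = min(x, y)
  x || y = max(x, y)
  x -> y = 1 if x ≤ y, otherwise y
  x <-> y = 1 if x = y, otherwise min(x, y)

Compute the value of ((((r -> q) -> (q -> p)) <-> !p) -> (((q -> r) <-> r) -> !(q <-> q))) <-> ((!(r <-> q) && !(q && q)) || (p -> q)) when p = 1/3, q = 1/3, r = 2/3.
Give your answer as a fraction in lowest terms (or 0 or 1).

r -> q = 2/3 -> 1/3 = 1/3
q -> p = 1/3 -> 1/3 = 1
(r -> q) -> (q -> p) = 1/3 -> 1 = 1
!p = !1/3 = 0
((r -> q) -> (q -> p)) <-> !p = 1 <-> 0 = 0
q -> r = 1/3 -> 2/3 = 1
(q -> r) <-> r = 1 <-> 2/3 = 2/3
q <-> q = 1/3 <-> 1/3 = 1
!(q <-> q) = !1 = 0
((q -> r) <-> r) -> !(q <-> q) = 2/3 -> 0 = 0
(((r -> q) -> (q -> p)) <-> !p) -> (((q -> r) <-> r) -> !(q <-> q)) = 0 -> 0 = 1
r <-> q = 2/3 <-> 1/3 = 1/3
!(r <-> q) = !1/3 = 0
q && q = 1/3 && 1/3 = 1/3
!(q && q) = !1/3 = 0
!(r <-> q) && !(q && q) = 0 && 0 = 0
p -> q = 1/3 -> 1/3 = 1
(!(r <-> q) && !(q && q)) || (p -> q) = 0 || 1 = 1
((((r -> q) -> (q -> p)) <-> !p) -> (((q -> r) <-> r) -> !(q <-> q))) <-> ((!(r <-> q) && !(q && q)) || (p -> q)) = 1 <-> 1 = 1

1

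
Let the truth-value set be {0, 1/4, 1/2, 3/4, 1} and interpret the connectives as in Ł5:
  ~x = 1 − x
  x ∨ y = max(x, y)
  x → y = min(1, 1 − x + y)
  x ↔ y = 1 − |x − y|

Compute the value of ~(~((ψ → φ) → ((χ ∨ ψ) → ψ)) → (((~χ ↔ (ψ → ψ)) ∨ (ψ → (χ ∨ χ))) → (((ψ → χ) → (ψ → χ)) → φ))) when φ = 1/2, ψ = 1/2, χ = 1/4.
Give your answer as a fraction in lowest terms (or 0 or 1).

0

ψ → φ = 1/2 → 1/2 = 1
χ ∨ ψ = 1/4 ∨ 1/2 = 1/2
(χ ∨ ψ) → ψ = 1/2 → 1/2 = 1
(ψ → φ) → ((χ ∨ ψ) → ψ) = 1 → 1 = 1
~((ψ → φ) → ((χ ∨ ψ) → ψ)) = ~1 = 0
~χ = ~1/4 = 3/4
ψ → ψ = 1/2 → 1/2 = 1
~χ ↔ (ψ → ψ) = 3/4 ↔ 1 = 3/4
χ ∨ χ = 1/4 ∨ 1/4 = 1/4
ψ → (χ ∨ χ) = 1/2 → 1/4 = 3/4
(~χ ↔ (ψ → ψ)) ∨ (ψ → (χ ∨ χ)) = 3/4 ∨ 3/4 = 3/4
ψ → χ = 1/2 → 1/4 = 3/4
ψ → χ = 1/2 → 1/4 = 3/4
(ψ → χ) → (ψ → χ) = 3/4 → 3/4 = 1
((ψ → χ) → (ψ → χ)) → φ = 1 → 1/2 = 1/2
((~χ ↔ (ψ → ψ)) ∨ (ψ → (χ ∨ χ))) → (((ψ → χ) → (ψ → χ)) → φ) = 3/4 → 1/2 = 3/4
~((ψ → φ) → ((χ ∨ ψ) → ψ)) → (((~χ ↔ (ψ → ψ)) ∨ (ψ → (χ ∨ χ))) → (((ψ → χ) → (ψ → χ)) → φ)) = 0 → 3/4 = 1
~(~((ψ → φ) → ((χ ∨ ψ) → ψ)) → (((~χ ↔ (ψ → ψ)) ∨ (ψ → (χ ∨ χ))) → (((ψ → χ) → (ψ → χ)) → φ))) = ~1 = 0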